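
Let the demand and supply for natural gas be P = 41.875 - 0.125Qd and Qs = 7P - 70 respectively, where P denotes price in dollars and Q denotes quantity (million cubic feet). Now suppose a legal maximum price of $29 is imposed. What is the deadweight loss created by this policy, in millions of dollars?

Rearranging demand gives Qd = 335 - 8P. Without the control the market clears where 335 - 8P = 7P - 70, i.e. P* = 27 and Q* = 119.
Since 29 is above P* = 27, the ceiling does not bind and the free-market outcome prevails.
Since the control does not bind, no trades are prevented and deadweight loss is zero.

0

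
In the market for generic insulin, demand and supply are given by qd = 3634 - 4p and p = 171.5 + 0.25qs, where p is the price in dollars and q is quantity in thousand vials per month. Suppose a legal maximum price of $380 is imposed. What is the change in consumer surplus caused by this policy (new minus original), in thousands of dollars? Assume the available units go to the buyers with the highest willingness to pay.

82240

Rearranging supply gives qs = 4p - 686. Equilibrium: 3634 - 4p = 4p - 686, so 4320 = 8p and p* = 540, q* = 1474.
Because the ceiling (380) lies below the market-clearing price, it is binding.
At p = 380: qd = 3634 - 4·380 = 2114 and qs = 4·380 - 686 = 834.
Consumer surplus without the control is ½ · (908.5 - 540) · 1474 = 271584.5.
With the ceiling, 834 units are sold at 380 (assume they go to the highest-value buyers). The demand price at q = 834 is 700, so CS = ½ · [(908.5 - 380) + (700 - 380)] · 834 = 353824.5.
Change in consumer surplus = 353824.5 - 271584.5 = 82240.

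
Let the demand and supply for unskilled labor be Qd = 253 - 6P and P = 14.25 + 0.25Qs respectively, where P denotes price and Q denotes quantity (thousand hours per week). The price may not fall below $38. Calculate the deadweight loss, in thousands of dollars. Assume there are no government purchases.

Rearranging supply gives Qs = 4P - 57. In a free market, 253 - 6P = 4P - 57 gives the equilibrium P* = 31, Q* = 67.
The floor of 38 is above the equilibrium price 31, so it binds.
At P = 38: Qd = 253 - 6·38 = 25 and Qs = 4·38 - 57 = 95.
Quantity traded falls to 25. At Q = 25 the demand price is (253 - 25)/6 = 38 and the supply price is (57 + 25)/4 = 20.5.
Deadweight loss = ½ · (38 - 20.5) · (67 - 25) = ½ · 17.5 · 42 = 367.5.

367.5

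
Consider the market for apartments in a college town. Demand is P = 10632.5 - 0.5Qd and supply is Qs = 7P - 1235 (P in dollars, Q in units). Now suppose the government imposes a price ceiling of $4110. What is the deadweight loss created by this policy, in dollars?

0

Rearranging demand gives Qd = 21265 - 2P. Without the control the market clears where 21265 - 2P = 7P - 1235, i.e. P* = 2500 and Q* = 16265.
The ceiling of 4110 is above the equilibrium price 2500, so it is not binding; the market clears at P* = 2500, Q* = 16265.
Since the control does not bind, no trades are prevented and deadweight loss is zero.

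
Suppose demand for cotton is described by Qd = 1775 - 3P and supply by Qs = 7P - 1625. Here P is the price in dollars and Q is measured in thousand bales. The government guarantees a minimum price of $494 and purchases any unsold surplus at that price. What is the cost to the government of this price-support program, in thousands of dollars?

In a free market, 1775 - 3P = 7P - 1625 gives the equilibrium P* = 340, Q* = 755.
Because the floor (494) lies above the market-clearing price, it is binding.
At P = 494: Qd = 1775 - 3·494 = 293 and Qs = 7·494 - 1625 = 1833.
Surplus = Qs - Qd = 1540.
Government expenditure = surplus × support price = 1540 × 494 = 760760.

760760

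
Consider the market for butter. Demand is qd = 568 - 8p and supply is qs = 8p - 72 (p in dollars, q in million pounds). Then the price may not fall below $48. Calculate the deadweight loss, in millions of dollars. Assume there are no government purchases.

In a free market, 568 - 8p = 8p - 72 gives the equilibrium p* = 40, q* = 248.
The floor of 48 is above the equilibrium price 40, so it binds.
At p = 48: qd = 568 - 8·48 = 184 and qs = 8·48 - 72 = 312.
Quantity traded falls to 184. At q = 184 the demand price is (568 - 184)/8 = 48 and the supply price is (72 + 184)/8 = 32.
Deadweight loss = ½ · (48 - 32) · (248 - 184) = ½ · 16 · 64 = 512.

512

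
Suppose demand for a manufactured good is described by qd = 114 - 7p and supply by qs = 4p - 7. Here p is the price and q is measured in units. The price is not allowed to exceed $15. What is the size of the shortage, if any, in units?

In a free market, 114 - 7p = 4p - 7 gives the equilibrium p* = 11, q* = 37.
The ceiling of 15 is above the equilibrium price 11, so it is not binding; the market clears at p* = 11, q* = 37.
Since the control does not bind, there is no shortage.

0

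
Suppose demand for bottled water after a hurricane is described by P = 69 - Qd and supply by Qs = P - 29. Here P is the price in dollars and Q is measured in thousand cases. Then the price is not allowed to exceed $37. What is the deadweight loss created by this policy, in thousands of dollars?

Rearranging demand gives Qd = 69 - P. Setting quantity demanded equal to quantity supplied, 69 - P = P - 29, gives P* = 49 and Q* = 20.
Because the ceiling (37) lies below the market-clearing price, it is binding.
At P = 37: Qd = 69 - 37 = 32 and Qs = 37 - 29 = 8.
Quantity traded falls to 8. At Q = 8 the demand price is 69 - 8 = 61 and the supply price is 29 + 8 = 37.
Deadweight loss = ½ · (61 - 37) · (20 - 8) = ½ · 24 · 12 = 144.

144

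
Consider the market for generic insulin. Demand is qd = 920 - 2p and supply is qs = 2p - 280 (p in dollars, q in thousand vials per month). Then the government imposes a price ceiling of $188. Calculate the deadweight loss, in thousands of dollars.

Setting quantity demanded equal to quantity supplied, 920 - 2p = 2p - 280, gives p* = 300 and q* = 320.
The ceiling of 188 is below the equilibrium price 300, so it binds.
At p = 188: qd = 920 - 2·188 = 544 and qs = 2·188 - 280 = 96.
Quantity traded falls to 96. At q = 96 the demand price is (920 - 96)/2 = 412 and the supply price is (280 + 96)/2 = 188.
Deadweight loss = ½ · (412 - 188) · (320 - 96) = ½ · 224 · 224 = 25088.

25088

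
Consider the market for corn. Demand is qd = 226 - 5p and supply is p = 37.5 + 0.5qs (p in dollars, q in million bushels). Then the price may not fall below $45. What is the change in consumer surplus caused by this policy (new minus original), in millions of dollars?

Rearranging supply gives qs = 2p - 75. Without the control the market clears where 226 - 5p = 2p - 75, i.e. p* = 43 and q* = 11.
Since 45 > 43, the floor is binding.
At p = 45: qd = 226 - 5·45 = 1 and qs = 2·45 - 75 = 15.
Consumer surplus without the control is ½ · (45.2 - 43) · 11 = 12.1.
With the floor, consumers buy 1 units at 45, so CS = ½ · (45.2 - 45) · 1 = 0.1.
Change in consumer surplus = 0.1 - 12.1 = -12.

-12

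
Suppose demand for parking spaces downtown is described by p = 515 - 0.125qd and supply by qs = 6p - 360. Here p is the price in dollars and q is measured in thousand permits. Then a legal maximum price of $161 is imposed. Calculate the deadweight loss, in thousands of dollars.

Rearranging demand gives qd = 4120 - 8p. Setting quantity demanded equal to quantity supplied, 4120 - 8p = 6p - 360, gives p* = 320 and q* = 1560.
The ceiling of 161 is below the equilibrium price 320, so it binds.
At p = 161: qd = 4120 - 8·161 = 2832 and qs = 6·161 - 360 = 606.
Quantity traded falls to 606. At q = 606 the demand price is (4120 - 606)/8 = 439.25 and the supply price is (360 + 606)/6 = 161.
Deadweight loss = ½ · (439.25 - 161) · (1560 - 606) = ½ · 278.25 · 954 = 132725.25.

132725.25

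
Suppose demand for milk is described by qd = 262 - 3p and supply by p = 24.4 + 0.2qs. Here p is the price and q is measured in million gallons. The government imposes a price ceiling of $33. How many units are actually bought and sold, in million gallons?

Rearranging supply gives qs = 5p - 122. Equilibrium: 262 - 3p = 5p - 122, so 384 = 8p and p* = 48, q* = 118.
Because the ceiling (33) lies below the market-clearing price, it is binding.
At p = 33: qd = 262 - 3·33 = 163 and qs = 5·33 - 122 = 43.
The quantity actually transacted is the short side, supply: 43.

43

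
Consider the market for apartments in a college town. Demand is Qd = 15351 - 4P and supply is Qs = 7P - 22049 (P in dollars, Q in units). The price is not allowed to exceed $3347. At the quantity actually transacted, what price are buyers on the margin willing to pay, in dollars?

3492.75

Equilibrium: 15351 - 4P = 7P - 22049, so 37400 = 11P and P* = 3400, Q* = 1751.
The ceiling of 3347 is below the equilibrium price 3400, so it binds.
At P = 3347: Qd = 15351 - 4·3347 = 1963 and Qs = 7·3347 - 22049 = 1380.
Only 1380 units reach the market. On the demand curve, the marginal buyer's willingness to pay at Q = 1380 is (15351 - 1380)/4 = 3492.75.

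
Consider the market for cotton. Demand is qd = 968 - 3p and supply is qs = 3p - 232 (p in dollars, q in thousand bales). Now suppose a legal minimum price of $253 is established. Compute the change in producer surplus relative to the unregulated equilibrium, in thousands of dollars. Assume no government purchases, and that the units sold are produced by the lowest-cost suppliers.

In a free market, 968 - 3p = 3p - 232 gives the equilibrium p* = 200, q* = 368.
Because the floor (253) lies above the market-clearing price, it is binding.
At p = 253: qd = 968 - 3·253 = 209 and qs = 3·253 - 232 = 527.
Producer surplus without the control is ½ · (200 - 232/3) · 368 = 67712/3.
With the floor, 209 units are sold at 253. The supply price at q = 209 is 147, so PS = ½ · [(253 - 232/3) + (253 - 147)] · 209 = 176605/6.
Change in producer surplus = 176605/6 - 67712/3 = 6863.5.

6863.5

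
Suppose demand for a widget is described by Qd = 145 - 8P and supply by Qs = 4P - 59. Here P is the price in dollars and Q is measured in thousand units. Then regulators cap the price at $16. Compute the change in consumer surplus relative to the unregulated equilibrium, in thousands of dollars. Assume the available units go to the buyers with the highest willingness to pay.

4

Equilibrium: 145 - 8P = 4P - 59, so 204 = 12P and P* = 17, Q* = 9.
Because the ceiling (16) lies below the market-clearing price, it is binding.
At P = 16: Qd = 145 - 8·16 = 17 and Qs = 4·16 - 59 = 5.
Consumer surplus without the control is ½ · (18.125 - 17) · 9 = 5.0625.
With the ceiling, 5 units are sold at 16 (assume they go to the highest-value buyers). The demand price at Q = 5 is 17.5, so CS = ½ · [(18.125 - 16) + (17.5 - 16)] · 5 = 9.0625.
Change in consumer surplus = 9.0625 - 5.0625 = 4.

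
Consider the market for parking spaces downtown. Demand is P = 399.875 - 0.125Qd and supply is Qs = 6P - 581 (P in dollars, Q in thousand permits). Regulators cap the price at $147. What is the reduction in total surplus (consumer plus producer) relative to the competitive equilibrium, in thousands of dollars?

Rearranging demand gives Qd = 3199 - 8P. Without the control the market clears where 3199 - 8P = 6P - 581, i.e. P* = 270 and Q* = 1039.
Because the ceiling (147) lies below the market-clearing price, it is binding.
At P = 147: Qd = 3199 - 8·147 = 2023 and Qs = 6·147 - 581 = 301.
Quantity traded falls to 301. At Q = 301 the demand price is (3199 - 301)/8 = 362.25 and the supply price is (581 + 301)/6 = 147.
Deadweight loss = ½ · (362.25 - 147) · (1039 - 301) = ½ · 215.25 · 738 = 79427.25.

79427.25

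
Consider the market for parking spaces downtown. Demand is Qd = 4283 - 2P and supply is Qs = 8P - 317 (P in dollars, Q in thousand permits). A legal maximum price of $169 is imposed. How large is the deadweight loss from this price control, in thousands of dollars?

1693620

Equilibrium: 4283 - 2P = 8P - 317, so 4600 = 10P and P* = 460, Q* = 3363.
Since 169 < 460, the ceiling is binding.
At P = 169: Qd = 4283 - 2·169 = 3945 and Qs = 8·169 - 317 = 1035.
Quantity traded falls to 1035. At Q = 1035 the demand price is (4283 - 1035)/2 = 1624 and the supply price is (317 + 1035)/8 = 169.
Deadweight loss = ½ · (1624 - 169) · (3363 - 1035) = ½ · 1455 · 2328 = 1693620.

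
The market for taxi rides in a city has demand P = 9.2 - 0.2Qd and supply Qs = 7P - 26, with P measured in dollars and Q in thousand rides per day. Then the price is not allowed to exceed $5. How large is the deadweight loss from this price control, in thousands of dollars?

8.4

Rearranging demand gives Qd = 46 - 5P. In a free market, 46 - 5P = 7P - 26 gives the equilibrium P* = 6, Q* = 16.
Since 5 < 6, the ceiling is binding.
At P = 5: Qd = 46 - 5·5 = 21 and Qs = 7·5 - 26 = 9.
Quantity traded falls to 9. At Q = 9 the demand price is (46 - 9)/5 = 7.4 and the supply price is (26 + 9)/7 = 5.
Deadweight loss = ½ · (7.4 - 5) · (16 - 9) = ½ · 2.4 · 7 = 8.4.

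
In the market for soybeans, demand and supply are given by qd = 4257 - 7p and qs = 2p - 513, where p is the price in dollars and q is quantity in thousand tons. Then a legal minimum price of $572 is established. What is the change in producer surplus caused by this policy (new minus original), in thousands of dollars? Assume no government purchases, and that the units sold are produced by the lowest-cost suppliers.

-10983

Equilibrium: 4257 - 7p = 2p - 513, so 4770 = 9p and p* = 530, q* = 547.
Since 572 > 530, the floor is binding.
At p = 572: qd = 4257 - 7·572 = 253 and qs = 2·572 - 513 = 631.
Producer surplus without the control is ½ · (530 - 256.5) · 547 = 74802.25.
With the floor, 253 units are sold at 572. The supply price at q = 253 is 383, so PS = ½ · [(572 - 256.5) + (572 - 383)] · 253 = 63819.25.
Change in producer surplus = 63819.25 - 74802.25 = -10983.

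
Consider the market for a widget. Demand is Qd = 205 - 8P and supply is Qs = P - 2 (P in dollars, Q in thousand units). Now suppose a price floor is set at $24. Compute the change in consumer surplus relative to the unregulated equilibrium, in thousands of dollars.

-17

Equilibrium: 205 - 8P = P - 2, so 207 = 9P and P* = 23, Q* = 21.
Since 24 > 23, the floor is binding.
At P = 24: Qd = 205 - 8·24 = 13 and Qs = 24 - 2 = 22.
Consumer surplus without the control is ½ · (25.625 - 23) · 21 = 27.5625.
With the floor, consumers buy 13 units at 24, so CS = ½ · (25.625 - 24) · 13 = 10.5625.
Change in consumer surplus = 10.5625 - 27.5625 = -17.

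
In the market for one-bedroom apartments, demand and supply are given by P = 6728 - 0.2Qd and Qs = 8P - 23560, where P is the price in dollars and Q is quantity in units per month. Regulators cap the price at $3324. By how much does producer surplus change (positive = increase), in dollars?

-7893536

Rearranging demand gives Qd = 33640 - 5P. Equilibrium: 33640 - 5P = 8P - 23560, so 57200 = 13P and P* = 4400, Q* = 11640.
Since 3324 < 4400, the ceiling is binding.
At P = 3324: Qd = 33640 - 5·3324 = 17020 and Qs = 8·3324 - 23560 = 3032.
Producer surplus without the control is ½ · (4400 - 2945) · 11640 = 8468100.
With the ceiling, producers sell 3032 units at 3324, so PS = ½ · (3324 - 2945) · 3032 = 574564.
Change in producer surplus = 574564 - 8468100 = -7893536.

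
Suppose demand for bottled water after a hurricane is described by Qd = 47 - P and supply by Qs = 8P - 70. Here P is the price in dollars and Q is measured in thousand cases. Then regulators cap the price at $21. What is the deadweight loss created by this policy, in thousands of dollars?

0

Equilibrium: 47 - P = 8P - 70, so 117 = 9P and P* = 13, Q* = 34.
Since 21 is above P* = 13, the ceiling does not bind and the free-market outcome prevails.
Since the control does not bind, no trades are prevented and deadweight loss is zero.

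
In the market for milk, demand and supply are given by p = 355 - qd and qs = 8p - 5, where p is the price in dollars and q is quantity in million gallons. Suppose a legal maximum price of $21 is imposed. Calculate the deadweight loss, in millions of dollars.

12996

Rearranging demand gives qd = 355 - p. In a free market, 355 - p = 8p - 5 gives the equilibrium p* = 40, q* = 315.
Since 21 < 40, the ceiling is binding.
At p = 21: qd = 355 - 21 = 334 and qs = 8·21 - 5 = 163.
Quantity traded falls to 163. At q = 163 the demand price is 355 - 163 = 192 and the supply price is (5 + 163)/8 = 21.
Deadweight loss = ½ · (192 - 21) · (315 - 163) = ½ · 171 · 152 = 12996.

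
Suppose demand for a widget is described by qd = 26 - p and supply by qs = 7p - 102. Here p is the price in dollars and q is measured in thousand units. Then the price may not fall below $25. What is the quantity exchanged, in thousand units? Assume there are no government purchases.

Without the control the market clears where 26 - p = 7p - 102, i.e. p* = 16 and q* = 10.
Since 25 > 16, the floor is binding.
At p = 25: qd = 26 - 25 = 1 and qs = 7·25 - 102 = 73.
The quantity actually transacted is the short side, demand: 1.

1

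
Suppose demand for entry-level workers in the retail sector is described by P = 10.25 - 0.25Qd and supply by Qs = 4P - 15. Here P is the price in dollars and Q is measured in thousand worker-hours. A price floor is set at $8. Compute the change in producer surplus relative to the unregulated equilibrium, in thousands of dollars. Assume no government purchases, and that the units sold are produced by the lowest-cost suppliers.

7

Rearranging demand gives Qd = 41 - 4P. Setting quantity demanded equal to quantity supplied, 41 - 4P = 4P - 15, gives P* = 7 and Q* = 13.
Because the floor (8) lies above the market-clearing price, it is binding.
At P = 8: Qd = 41 - 4·8 = 9 and Qs = 4·8 - 15 = 17.
Producer surplus without the control is ½ · (7 - 3.75) · 13 = 21.125.
With the floor, 9 units are sold at 8. The supply price at Q = 9 is 6, so PS = ½ · [(8 - 3.75) + (8 - 6)] · 9 = 28.125.
Change in producer surplus = 28.125 - 21.125 = 7.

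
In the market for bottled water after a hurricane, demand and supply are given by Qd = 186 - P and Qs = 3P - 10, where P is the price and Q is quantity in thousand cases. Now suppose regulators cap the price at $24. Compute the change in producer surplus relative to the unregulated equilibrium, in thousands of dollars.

-2487.5

Setting quantity demanded equal to quantity supplied, 186 - P = 3P - 10, gives P* = 49 and Q* = 137.
Since 24 < 49, the ceiling is binding.
At P = 24: Qd = 186 - 24 = 162 and Qs = 3·24 - 10 = 62.
Producer surplus without the control is ½ · (49 - 10/3) · 137 = 18769/6.
With the ceiling, producers sell 62 units at 24, so PS = ½ · (24 - 10/3) · 62 = 1922/3.
Change in producer surplus = 1922/3 - 18769/6 = -2487.5.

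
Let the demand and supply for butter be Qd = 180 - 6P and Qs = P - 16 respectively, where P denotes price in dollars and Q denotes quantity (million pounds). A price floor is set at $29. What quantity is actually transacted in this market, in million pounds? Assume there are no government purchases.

6

Without the control the market clears where 180 - 6P = P - 16, i.e. P* = 28 and Q* = 12.
Because the floor (29) lies above the market-clearing price, it is binding.
At P = 29: Qd = 180 - 6·29 = 6 and Qs = 29 - 16 = 13.
The quantity actually transacted is the short side, demand: 6.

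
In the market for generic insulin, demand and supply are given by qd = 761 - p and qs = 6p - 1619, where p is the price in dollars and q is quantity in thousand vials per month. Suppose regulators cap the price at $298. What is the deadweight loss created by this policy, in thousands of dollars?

37044

Without the control the market clears where 761 - p = 6p - 1619, i.e. p* = 340 and q* = 421.
The ceiling of 298 is below the equilibrium price 340, so it binds.
At p = 298: qd = 761 - 298 = 463 and qs = 6·298 - 1619 = 169.
Quantity traded falls to 169. At q = 169 the demand price is 761 - 169 = 592 and the supply price is (1619 + 169)/6 = 298.
Deadweight loss = ½ · (592 - 298) · (421 - 169) = ½ · 294 · 252 = 37044.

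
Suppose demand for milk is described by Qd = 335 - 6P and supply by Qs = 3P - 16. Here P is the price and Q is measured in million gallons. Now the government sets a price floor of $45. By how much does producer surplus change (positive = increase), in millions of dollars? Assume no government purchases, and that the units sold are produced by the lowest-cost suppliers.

Without the control the market clears where 335 - 6P = 3P - 16, i.e. P* = 39 and Q* = 101.
Because the floor (45) lies above the market-clearing price, it is binding.
At P = 45: Qd = 335 - 6·45 = 65 and Qs = 3·45 - 16 = 119.
Producer surplus without the control is ½ · (39 - 16/3) · 101 = 10201/6.
With the floor, 65 units are sold at 45. The supply price at Q = 65 is 27, so PS = ½ · [(45 - 16/3) + (45 - 27)] · 65 = 11245/6.
Change in producer surplus = 11245/6 - 10201/6 = 174.

174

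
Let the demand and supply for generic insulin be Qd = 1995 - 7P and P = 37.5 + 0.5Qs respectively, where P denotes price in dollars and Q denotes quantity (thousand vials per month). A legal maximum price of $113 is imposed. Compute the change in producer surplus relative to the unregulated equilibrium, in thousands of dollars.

-31356

Rearranging supply gives Qs = 2P - 75. Without the control the market clears where 1995 - 7P = 2P - 75, i.e. P* = 230 and Q* = 385.
Since 113 < 230, the ceiling is binding.
At P = 113: Qd = 1995 - 7·113 = 1204 and Qs = 2·113 - 75 = 151.
Producer surplus without the control is ½ · (230 - 37.5) · 385 = 37056.25.
With the ceiling, producers sell 151 units at 113, so PS = ½ · (113 - 37.5) · 151 = 5700.25.
Change in producer surplus = 5700.25 - 37056.25 = -31356.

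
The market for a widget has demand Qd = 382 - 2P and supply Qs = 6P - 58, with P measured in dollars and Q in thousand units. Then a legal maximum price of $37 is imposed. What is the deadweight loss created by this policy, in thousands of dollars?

Equilibrium: 382 - 2P = 6P - 58, so 440 = 8P and P* = 55, Q* = 272.
The ceiling of 37 is below the equilibrium price 55, so it binds.
At P = 37: Qd = 382 - 2·37 = 308 and Qs = 6·37 - 58 = 164.
Quantity traded falls to 164. At Q = 164 the demand price is (382 - 164)/2 = 109 and the supply price is (58 + 164)/6 = 37.
Deadweight loss = ½ · (109 - 37) · (272 - 164) = ½ · 72 · 108 = 3888.

3888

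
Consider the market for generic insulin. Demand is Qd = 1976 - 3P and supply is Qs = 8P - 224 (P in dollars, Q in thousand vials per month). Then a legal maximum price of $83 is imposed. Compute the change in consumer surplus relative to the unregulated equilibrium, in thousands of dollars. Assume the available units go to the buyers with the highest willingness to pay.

In a free market, 1976 - 3P = 8P - 224 gives the equilibrium P* = 200, Q* = 1376.
Since 83 < 200, the ceiling is binding.
At P = 83: Qd = 1976 - 3·83 = 1727 and Qs = 8·83 - 224 = 440.
Consumer surplus without the control is ½ · (1976/3 - 200) · 1376 = 946688/3.
With the ceiling, 440 units are sold at 83 (assume they go to the highest-value buyers). The demand price at Q = 440 is 512, so CS = ½ · [(1976/3 - 83) + (512 - 83)] · 440 = 663080/3.
Change in consumer surplus = 663080/3 - 946688/3 = -94536.

-94536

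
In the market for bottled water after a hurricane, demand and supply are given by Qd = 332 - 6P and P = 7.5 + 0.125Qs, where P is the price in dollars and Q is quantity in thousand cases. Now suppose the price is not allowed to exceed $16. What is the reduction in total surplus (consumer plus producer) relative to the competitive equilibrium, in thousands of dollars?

1344

Rearranging supply gives Qs = 8P - 60. Setting quantity demanded equal to quantity supplied, 332 - 6P = 8P - 60, gives P* = 28 and Q* = 164.
The ceiling of 16 is below the equilibrium price 28, so it binds.
At P = 16: Qd = 332 - 6·16 = 236 and Qs = 8·16 - 60 = 68.
Quantity traded falls to 68. At Q = 68 the demand price is (332 - 68)/6 = 44 and the supply price is (60 + 68)/8 = 16.
Deadweight loss = ½ · (44 - 16) · (164 - 68) = ½ · 28 · 96 = 1344.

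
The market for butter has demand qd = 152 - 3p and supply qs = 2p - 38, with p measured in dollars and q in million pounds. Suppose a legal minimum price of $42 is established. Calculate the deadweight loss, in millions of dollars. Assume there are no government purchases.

60

Equilibrium: 152 - 3p = 2p - 38, so 190 = 5p and p* = 38, q* = 38.
Because the floor (42) lies above the market-clearing price, it is binding.
At p = 42: qd = 152 - 3·42 = 26 and qs = 2·42 - 38 = 46.
Quantity traded falls to 26. At q = 26 the demand price is (152 - 26)/3 = 42 and the supply price is (38 + 26)/2 = 32.
Deadweight loss = ½ · (42 - 32) · (38 - 26) = ½ · 10 · 12 = 60.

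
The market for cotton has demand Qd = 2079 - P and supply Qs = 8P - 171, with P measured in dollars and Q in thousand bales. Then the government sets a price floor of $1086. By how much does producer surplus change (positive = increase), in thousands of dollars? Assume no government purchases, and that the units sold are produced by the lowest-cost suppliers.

786467

In a free market, 2079 - P = 8P - 171 gives the equilibrium P* = 250, Q* = 1829.
The floor of 1086 is above the equilibrium price 250, so it binds.
At P = 1086: Qd = 2079 - 1086 = 993 and Qs = 8·1086 - 171 = 8517.
Producer surplus without the control is ½ · (250 - 21.375) · 1829 = 209077.5625.
With the floor, 993 units are sold at 1086. The supply price at Q = 993 is 145.5, so PS = ½ · [(1086 - 21.375) + (1086 - 145.5)] · 993 = 995544.5625.
Change in producer surplus = 995544.5625 - 209077.5625 = 786467.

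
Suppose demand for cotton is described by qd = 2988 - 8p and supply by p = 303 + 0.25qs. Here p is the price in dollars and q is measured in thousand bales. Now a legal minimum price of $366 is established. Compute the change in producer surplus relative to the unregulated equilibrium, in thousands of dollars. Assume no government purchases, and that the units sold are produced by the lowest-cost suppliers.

Rearranging supply gives qs = 4p - 1212. Without the control the market clears where 2988 - 8p = 4p - 1212, i.e. p* = 350 and q* = 188.
The floor of 366 is above the equilibrium price 350, so it binds.
At p = 366: qd = 2988 - 8·366 = 60 and qs = 4·366 - 1212 = 252.
Producer surplus without the control is ½ · (350 - 303) · 188 = 4418.
With the floor, 60 units are sold at 366. The supply price at q = 60 is 318, so PS = ½ · [(366 - 303) + (366 - 318)] · 60 = 3330.
Change in producer surplus = 3330 - 4418 = -1088.

-1088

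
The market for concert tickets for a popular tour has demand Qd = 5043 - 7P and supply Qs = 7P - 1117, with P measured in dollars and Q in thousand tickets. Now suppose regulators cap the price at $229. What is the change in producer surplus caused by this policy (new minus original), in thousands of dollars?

Setting quantity demanded equal to quantity supplied, 5043 - 7P = 7P - 1117, gives P* = 440 and Q* = 1963.
Because the ceiling (229) lies below the market-clearing price, it is binding.
At P = 229: Qd = 5043 - 7·229 = 3440 and Qs = 7·229 - 1117 = 486.
Producer surplus without the control is ½ · (440 - 1117/7) · 1963 = 3853369/14.
With the ceiling, producers sell 486 units at 229, so PS = ½ · (229 - 1117/7) · 486 = 118098/7.
Change in producer surplus = 118098/7 - 3853369/14 = -258369.5.

-258369.5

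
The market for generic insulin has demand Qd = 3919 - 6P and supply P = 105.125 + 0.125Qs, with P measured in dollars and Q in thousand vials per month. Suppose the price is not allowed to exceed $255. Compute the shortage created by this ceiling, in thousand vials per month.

1190

Rearranging supply gives Qs = 8P - 841. Setting quantity demanded equal to quantity supplied, 3919 - 6P = 8P - 841, gives P* = 340 and Q* = 1879.
Since 255 < 340, the ceiling is binding.
At P = 255: Qd = 3919 - 6·255 = 2389 and Qs = 8·255 - 841 = 1199.
Shortage = Qd - Qs = 2389 - 1199 = 1190.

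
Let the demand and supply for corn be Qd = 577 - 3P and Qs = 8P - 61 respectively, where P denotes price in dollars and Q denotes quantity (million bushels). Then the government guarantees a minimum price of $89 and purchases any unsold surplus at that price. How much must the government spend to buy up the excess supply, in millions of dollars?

Without the control the market clears where 577 - 3P = 8P - 61, i.e. P* = 58 and Q* = 403.
Because the floor (89) lies above the market-clearing price, it is binding.
At P = 89: Qd = 577 - 3·89 = 310 and Qs = 8·89 - 61 = 651.
Surplus = Qs - Qd = 341.
Government expenditure = surplus × support price = 341 × 89 = 30349.

30349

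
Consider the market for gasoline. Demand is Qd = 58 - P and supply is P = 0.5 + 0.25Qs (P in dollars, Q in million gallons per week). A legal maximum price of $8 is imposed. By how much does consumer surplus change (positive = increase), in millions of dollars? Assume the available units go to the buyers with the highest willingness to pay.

-8

Rearranging supply gives Qs = 4P - 2. Setting quantity demanded equal to quantity supplied, 58 - P = 4P - 2, gives P* = 12 and Q* = 46.
Because the ceiling (8) lies below the market-clearing price, it is binding.
At P = 8: Qd = 58 - 8 = 50 and Qs = 4·8 - 2 = 30.
Consumer surplus without the control is ½ · (58 - 12) · 46 = 1058.
With the ceiling, 30 units are sold at 8 (assume they go to the highest-value buyers). The demand price at Q = 30 is 28, so CS = ½ · [(58 - 8) + (28 - 8)] · 30 = 1050.
Change in consumer surplus = 1050 - 1058 = -8.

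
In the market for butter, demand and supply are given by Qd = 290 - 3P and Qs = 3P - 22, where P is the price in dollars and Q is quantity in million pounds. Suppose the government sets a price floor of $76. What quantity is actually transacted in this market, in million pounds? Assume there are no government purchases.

62

Without the control the market clears where 290 - 3P = 3P - 22, i.e. P* = 52 and Q* = 134.
The floor of 76 is above the equilibrium price 52, so it binds.
At P = 76: Qd = 290 - 3·76 = 62 and Qs = 3·76 - 22 = 206.
The quantity actually transacted is the short side, demand: 62.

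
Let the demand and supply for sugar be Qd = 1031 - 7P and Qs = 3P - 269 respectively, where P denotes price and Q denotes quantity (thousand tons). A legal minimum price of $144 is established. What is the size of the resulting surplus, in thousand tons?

140

In a free market, 1031 - 7P = 3P - 269 gives the equilibrium P* = 130, Q* = 121.
Since 144 > 130, the floor is binding.
At P = 144: Qd = 1031 - 7·144 = 23 and Qs = 3·144 - 269 = 163.
Surplus = Qs - Qd = 163 - 23 = 140.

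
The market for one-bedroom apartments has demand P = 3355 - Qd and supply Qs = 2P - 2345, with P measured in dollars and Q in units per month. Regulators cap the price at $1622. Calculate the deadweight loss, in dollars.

231852

Rearranging demand gives Qd = 3355 - P. Setting quantity demanded equal to quantity supplied, 3355 - P = 2P - 2345, gives P* = 1900 and Q* = 1455.
The ceiling of 1622 is below the equilibrium price 1900, so it binds.
At P = 1622: Qd = 3355 - 1622 = 1733 and Qs = 2·1622 - 2345 = 899.
Quantity traded falls to 899. At Q = 899 the demand price is 3355 - 899 = 2456 and the supply price is (2345 + 899)/2 = 1622.
Deadweight loss = ½ · (2456 - 1622) · (1455 - 899) = ½ · 834 · 556 = 231852.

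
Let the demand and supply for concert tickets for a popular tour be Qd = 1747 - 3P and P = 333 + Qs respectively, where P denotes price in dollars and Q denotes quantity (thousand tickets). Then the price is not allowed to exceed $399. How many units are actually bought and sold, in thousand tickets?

66

Rearranging supply gives Qs = P - 333. In a free market, 1747 - 3P = P - 333 gives the equilibrium P* = 520, Q* = 187.
The ceiling of 399 is below the equilibrium price 520, so it binds.
At P = 399: Qd = 1747 - 3·399 = 550 and Qs = 399 - 333 = 66.
The quantity actually transacted is the short side, supply: 66.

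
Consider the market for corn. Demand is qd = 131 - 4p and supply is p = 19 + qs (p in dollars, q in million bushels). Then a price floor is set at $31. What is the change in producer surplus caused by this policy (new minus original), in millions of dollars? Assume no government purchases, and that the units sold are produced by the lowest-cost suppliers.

Rearranging supply gives qs = p - 19. In a free market, 131 - 4p = p - 19 gives the equilibrium p* = 30, q* = 11.
Since 31 > 30, the floor is binding.
At p = 31: qd = 131 - 4·31 = 7 and qs = 31 - 19 = 12.
Producer surplus without the control is ½ · (30 - 19) · 11 = 60.5.
With the floor, 7 units are sold at 31. The supply price at q = 7 is 26, so PS = ½ · [(31 - 19) + (31 - 26)] · 7 = 59.5.
Change in producer surplus = 59.5 - 60.5 = -1.

-1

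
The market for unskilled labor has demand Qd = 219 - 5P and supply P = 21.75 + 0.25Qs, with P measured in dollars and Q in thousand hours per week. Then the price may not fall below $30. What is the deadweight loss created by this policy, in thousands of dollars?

Rearranging supply gives Qs = 4P - 87. In a free market, 219 - 5P = 4P - 87 gives the equilibrium P* = 34, Q* = 49.
Since 30 is below P* = 34, the floor does not bind and the free-market outcome prevails.
Since the control does not bind, no trades are prevented and deadweight loss is zero.

0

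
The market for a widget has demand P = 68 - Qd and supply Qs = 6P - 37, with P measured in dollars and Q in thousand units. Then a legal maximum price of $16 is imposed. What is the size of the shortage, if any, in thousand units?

Rearranging demand gives Qd = 68 - P. Equilibrium: 68 - P = 6P - 37, so 105 = 7P and P* = 15, Q* = 53.
Since 16 is above P* = 15, the ceiling does not bind and the free-market outcome prevails.
Since the control does not bind, there is no shortage.

0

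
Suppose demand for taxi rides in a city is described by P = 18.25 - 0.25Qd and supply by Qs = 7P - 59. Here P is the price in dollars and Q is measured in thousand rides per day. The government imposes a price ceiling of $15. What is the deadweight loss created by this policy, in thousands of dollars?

0

Rearranging demand gives Qd = 73 - 4P. Without the control the market clears where 73 - 4P = 7P - 59, i.e. P* = 12 and Q* = 25.
The ceiling of 15 is above the equilibrium price 12, so it is not binding; the market clears at P* = 12, Q* = 25.
Since the control does not bind, no trades are prevented and deadweight loss is zero.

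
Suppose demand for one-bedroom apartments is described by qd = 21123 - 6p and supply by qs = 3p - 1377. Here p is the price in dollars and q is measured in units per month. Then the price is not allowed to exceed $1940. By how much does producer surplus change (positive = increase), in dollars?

Setting quantity demanded equal to quantity supplied, 21123 - 6p = 3p - 1377, gives p* = 2500 and q* = 6123.
The ceiling of 1940 is below the equilibrium price 2500, so it binds.
At p = 1940: qd = 21123 - 6·1940 = 9483 and qs = 3·1940 - 1377 = 4443.
Producer surplus without the control is ½ · (2500 - 459) · 6123 = 6248521.5.
With the ceiling, producers sell 4443 units at 1940, so PS = ½ · (1940 - 459) · 4443 = 3290041.5.
Change in producer surplus = 3290041.5 - 6248521.5 = -2958480.

-2958480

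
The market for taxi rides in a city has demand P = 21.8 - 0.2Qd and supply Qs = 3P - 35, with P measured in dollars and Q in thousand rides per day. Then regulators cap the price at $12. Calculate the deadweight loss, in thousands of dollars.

Rearranging demand gives Qd = 109 - 5P. Setting quantity demanded equal to quantity supplied, 109 - 5P = 3P - 35, gives P* = 18 and Q* = 19.
The ceiling of 12 is below the equilibrium price 18, so it binds.
At P = 12: Qd = 109 - 5·12 = 49 and Qs = 3·12 - 35 = 1.
Quantity traded falls to 1. At Q = 1 the demand price is (109 - 1)/5 = 21.6 and the supply price is (35 + 1)/3 = 12.
Deadweight loss = ½ · (21.6 - 12) · (19 - 1) = ½ · 9.6 · 18 = 86.4.

86.4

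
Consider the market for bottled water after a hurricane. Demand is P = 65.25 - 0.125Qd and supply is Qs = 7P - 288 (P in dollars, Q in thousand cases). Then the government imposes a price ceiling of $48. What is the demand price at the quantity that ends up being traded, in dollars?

Rearranging demand gives Qd = 522 - 8P. Without the control the market clears where 522 - 8P = 7P - 288, i.e. P* = 54 and Q* = 90.
Since 48 < 54, the ceiling is binding.
At P = 48: Qd = 522 - 8·48 = 138 and Qs = 7·48 - 288 = 48.
Only 48 units reach the market. On the demand curve, the marginal buyer's willingness to pay at Q = 48 is (522 - 48)/8 = 59.25.

59.25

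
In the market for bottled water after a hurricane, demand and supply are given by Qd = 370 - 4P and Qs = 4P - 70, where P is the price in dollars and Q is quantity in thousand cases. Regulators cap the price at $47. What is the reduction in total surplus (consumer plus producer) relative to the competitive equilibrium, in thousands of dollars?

256

Equilibrium: 370 - 4P = 4P - 70, so 440 = 8P and P* = 55, Q* = 150.
The ceiling of 47 is below the equilibrium price 55, so it binds.
At P = 47: Qd = 370 - 4·47 = 182 and Qs = 4·47 - 70 = 118.
Quantity traded falls to 118. At Q = 118 the demand price is (370 - 118)/4 = 63 and the supply price is (70 + 118)/4 = 47.
Deadweight loss = ½ · (63 - 47) · (150 - 118) = ½ · 16 · 32 = 256.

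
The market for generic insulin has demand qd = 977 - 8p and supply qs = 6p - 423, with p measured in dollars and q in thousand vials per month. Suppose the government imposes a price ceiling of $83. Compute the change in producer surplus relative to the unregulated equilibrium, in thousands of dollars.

-2142

Equilibrium: 977 - 8p = 6p - 423, so 1400 = 14p and p* = 100, q* = 177.
Because the ceiling (83) lies below the market-clearing price, it is binding.
At p = 83: qd = 977 - 8·83 = 313 and qs = 6·83 - 423 = 75.
Producer surplus without the control is ½ · (100 - 70.5) · 177 = 2610.75.
With the ceiling, producers sell 75 units at 83, so PS = ½ · (83 - 70.5) · 75 = 468.75.
Change in producer surplus = 468.75 - 2610.75 = -2142.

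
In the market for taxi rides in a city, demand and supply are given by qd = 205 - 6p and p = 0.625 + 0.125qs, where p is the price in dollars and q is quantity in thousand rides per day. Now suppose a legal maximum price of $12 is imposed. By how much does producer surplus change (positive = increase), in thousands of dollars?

Rearranging supply gives qs = 8p - 5. In a free market, 205 - 6p = 8p - 5 gives the equilibrium p* = 15, q* = 115.
Because the ceiling (12) lies below the market-clearing price, it is binding.
At p = 12: qd = 205 - 6·12 = 133 and qs = 8·12 - 5 = 91.
Producer surplus without the control is ½ · (15 - 0.625) · 115 = 826.5625.
With the ceiling, producers sell 91 units at 12, so PS = ½ · (12 - 0.625) · 91 = 517.5625.
Change in producer surplus = 517.5625 - 826.5625 = -309.

-309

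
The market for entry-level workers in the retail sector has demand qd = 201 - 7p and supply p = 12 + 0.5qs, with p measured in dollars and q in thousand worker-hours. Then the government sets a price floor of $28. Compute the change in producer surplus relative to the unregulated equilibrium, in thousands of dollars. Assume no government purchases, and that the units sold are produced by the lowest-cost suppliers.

-95.25

Rearranging supply gives qs = 2p - 24. Setting quantity demanded equal to quantity supplied, 201 - 7p = 2p - 24, gives p* = 25 and q* = 26.
Because the floor (28) lies above the market-clearing price, it is binding.
At p = 28: qd = 201 - 7·28 = 5 and qs = 2·28 - 24 = 32.
Producer surplus without the control is ½ · (25 - 12) · 26 = 169.
With the floor, 5 units are sold at 28. The supply price at q = 5 is 14.5, so PS = ½ · [(28 - 12) + (28 - 14.5)] · 5 = 73.75.
Change in producer surplus = 73.75 - 169 = -95.25.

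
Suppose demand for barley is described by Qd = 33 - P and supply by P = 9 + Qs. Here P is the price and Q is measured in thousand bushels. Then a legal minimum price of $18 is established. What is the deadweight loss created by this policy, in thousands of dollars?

0

Rearranging supply gives Qs = P - 9. In a free market, 33 - P = P - 9 gives the equilibrium P* = 21, Q* = 12.
Since 18 is below P* = 21, the floor does not bind and the free-market outcome prevails.
Since the control does not bind, no trades are prevented and deadweight loss is zero.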